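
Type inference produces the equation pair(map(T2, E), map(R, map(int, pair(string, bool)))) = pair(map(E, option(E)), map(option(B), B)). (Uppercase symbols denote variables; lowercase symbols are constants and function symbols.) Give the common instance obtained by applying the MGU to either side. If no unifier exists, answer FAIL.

Decompose pair/2: map(T2, E) = map(E, option(E)),  map(R, map(int, pair(string, bool))) = map(option(B), B).
Decompose map/2: T2 = E,  E = option(E).
Bind T2 := E; no other remaining equation mentions T2.
Occurs check fails: E occurs in option(E); the equation E = option(E) has no finite solution.

FAIL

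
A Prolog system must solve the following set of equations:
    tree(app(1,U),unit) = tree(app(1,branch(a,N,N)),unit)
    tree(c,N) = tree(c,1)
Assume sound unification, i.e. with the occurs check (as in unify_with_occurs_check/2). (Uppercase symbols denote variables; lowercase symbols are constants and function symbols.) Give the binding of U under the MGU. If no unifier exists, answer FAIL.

Decompose tree/2: app(1,U) = app(1,branch(a,N,N)),  unit = unit.
Decompose app/2: 1 = 1,  U = branch(a,N,N).
Delete trivial equation 1 = 1.
Bind U := branch(a,N,N); no other remaining equation mentions U.
Delete trivial equation unit = unit.
Decompose tree/2: c = c,  N = 1.
Delete trivial equation c = c.
Bind N := 1. Substituting into the earlier binding gives U := branch(a,1,1).
MGU = { U -> branch(a,1,1), N -> 1 }, so U -> branch(a,1,1).

branch(a,1,1)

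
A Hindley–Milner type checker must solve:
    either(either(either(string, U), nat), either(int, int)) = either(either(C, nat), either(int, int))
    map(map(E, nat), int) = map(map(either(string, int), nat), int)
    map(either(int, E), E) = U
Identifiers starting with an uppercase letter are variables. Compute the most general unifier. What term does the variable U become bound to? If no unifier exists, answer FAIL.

map(either(int, either(string, int)), either(string, int))

Decompose either/2: either(either(string, U), nat) = either(C, nat),  either(int, int) = either(int, int).
Decompose either/2: either(string, U) = C,  nat = nat.
Bind C := either(string, U); no other remaining equation mentions C.
Delete trivial equation nat = nat.
Delete trivial equation either(int, int) = either(int, int).
Decompose map/2: map(E, nat) = map(either(string, int), nat),  int = int.
Decompose map/2: E = either(string, int),  nat = nat.
Bind E := either(string, int); substituting into the one remaining equation that mentions E gives: map(either(int, either(string, int)), either(string, int)) = U.
Delete trivial equation nat = nat.
Delete trivial equation int = int.
Bind U := map(either(int, either(string, int)), either(string, int)). Substituting into the earlier binding gives C := either(string, map(either(int, either(string, int)), either(string, int))).
MGU = { C -> either(string, map(either(int, either(string, int)), either(string, int))), E -> either(string, int), U -> map(either(int, either(string, int)), either(string, int)) }, so U -> map(either(int, either(string, int)), either(string, int)).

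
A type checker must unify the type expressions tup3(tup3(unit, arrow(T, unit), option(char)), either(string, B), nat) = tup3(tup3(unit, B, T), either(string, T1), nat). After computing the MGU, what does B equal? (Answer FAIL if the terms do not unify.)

arrow(option(char), unit)

Decompose tup3/3: tup3(unit, arrow(T, unit), option(char)) = tup3(unit, B, T),  either(string, B) = either(string, T1),  nat = nat.
Decompose tup3/3: unit = unit,  arrow(T, unit) = B,  option(char) = T.
Delete trivial equation unit = unit.
Bind B := arrow(T, unit); substituting into the one remaining equation that mentions B gives: either(string, arrow(T, unit)) = either(string, T1).
Bind T := option(char); substituting into the one remaining equation that mentions T gives: either(string, arrow(option(char), unit)) = either(string, T1). Substituting into the earlier binding gives B := arrow(option(char), unit).
Decompose either/2: string = string,  arrow(option(char), unit) = T1.
Delete trivial equation string = string.
Bind T1 := arrow(option(char), unit); no other remaining equation mentions T1.
Delete trivial equation nat = nat.
MGU = { B -> arrow(option(char), unit), T -> option(char), T1 -> arrow(option(char), unit) }, so B -> arrow(option(char), unit).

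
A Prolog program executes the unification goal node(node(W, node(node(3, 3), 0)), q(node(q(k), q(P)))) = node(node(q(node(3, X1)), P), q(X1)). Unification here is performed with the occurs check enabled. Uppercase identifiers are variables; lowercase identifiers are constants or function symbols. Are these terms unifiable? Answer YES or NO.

YES

Decompose node/2: node(W, node(node(3, 3), 0)) = node(q(node(3, X1)), P),  q(node(q(k), q(P))) = q(X1).
Decompose node/2: W = q(node(3, X1)),  node(node(3, 3), 0) = P.
Bind W := q(node(3, X1)); no other remaining equation mentions W.
Bind P := node(node(3, 3), 0); substituting into the remaining equation gives: q(node(q(k), q(node(node(3, 3), 0)))) = q(X1).
Decompose q/1: node(q(k), q(node(node(3, 3), 0))) = X1.
Bind X1 := node(q(k), q(node(node(3, 3), 0))). Substituting into the earlier binding gives W := q(node(3, node(q(k), q(node(node(3, 3), 0))))).
No equations remain and no clash or occurs-check failure arose, so a unifier exists.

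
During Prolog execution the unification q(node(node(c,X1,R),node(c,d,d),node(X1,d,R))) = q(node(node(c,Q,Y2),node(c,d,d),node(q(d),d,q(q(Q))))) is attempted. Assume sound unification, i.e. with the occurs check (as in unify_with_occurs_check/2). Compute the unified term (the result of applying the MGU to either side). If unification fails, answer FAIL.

Decompose q/1: node(node(c,X1,R),node(c,d,d),node(X1,d,R)) = node(node(c,Q,Y2),node(c,d,d),node(q(d),d,q(q(Q)))).
Decompose node/3: node(c,X1,R) = node(c,Q,Y2),  node(c,d,d) = node(c,d,d),  node(X1,d,R) = node(q(d),d,q(q(Q))).
Decompose node/3: c = c,  X1 = Q,  R = Y2.
Delete trivial equation c = c.
Bind X1 := Q; substituting into the one remaining equation that mentions X1 gives: node(Q,d,R) = node(q(d),d,q(q(Q))).
Bind R := Y2; substituting into the one remaining equation that mentions R gives: node(Q,d,Y2) = node(q(d),d,q(q(Q))).
Delete trivial equation node(c,d,d) = node(c,d,d).
Decompose node/3: Q = q(d),  d = d,  Y2 = q(q(Q)).
Bind Q := q(d); substituting into the one remaining equation that mentions Q gives: Y2 = q(q(q(d))). Substituting into the earlier binding gives X1 := q(d).
Delete trivial equation d = d.
Bind Y2 := q(q(q(d))). Substituting into the earlier binding gives R := q(q(q(d))).
Applying the MGU to either side gives q(node(node(c,q(d),q(q(q(d)))),node(c,d,d),node(q(d),d,q(q(q(d)))))).

q(node(node(c,q(d),q(q(q(d)))),node(c,d,d),node(q(d),d,q(q(q(d))))))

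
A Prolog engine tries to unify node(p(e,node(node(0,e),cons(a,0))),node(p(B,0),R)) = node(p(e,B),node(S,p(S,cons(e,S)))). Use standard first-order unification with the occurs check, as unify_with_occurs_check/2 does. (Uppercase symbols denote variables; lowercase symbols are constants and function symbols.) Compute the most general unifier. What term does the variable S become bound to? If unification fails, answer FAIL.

Decompose node/2: p(e,node(node(0,e),cons(a,0))) = p(e,B),  node(p(B,0),R) = node(S,p(S,cons(e,S))).
Decompose p/2: e = e,  node(node(0,e),cons(a,0)) = B.
Delete trivial equation e = e.
Bind B := node(node(0,e),cons(a,0)); substituting into the remaining equation gives: node(p(node(node(0,e),cons(a,0)),0),R) = node(S,p(S,cons(e,S))).
Decompose node/2: p(node(node(0,e),cons(a,0)),0) = S,  R = p(S,cons(e,S)).
Bind S := p(node(node(0,e),cons(a,0)),0); substituting into the remaining equation gives: R = p(p(node(node(0,e),cons(a,0)),0),cons(e,p(node(node(0,e),cons(a,0)),0))).
Bind R := p(p(node(node(0,e),cons(a,0)),0),cons(e,p(node(node(0,e),cons(a,0)),0))).
MGU = { B -> node(node(0,e),cons(a,0)), S -> p(node(node(0,e),cons(a,0)),0), R -> p(p(node(node(0,e),cons(a,0)),0),cons(e,p(node(node(0,e),cons(a,0)),0))) }, so S -> p(node(node(0,e),cons(a,0)),0).

p(node(node(0,e),cons(a,0)),0)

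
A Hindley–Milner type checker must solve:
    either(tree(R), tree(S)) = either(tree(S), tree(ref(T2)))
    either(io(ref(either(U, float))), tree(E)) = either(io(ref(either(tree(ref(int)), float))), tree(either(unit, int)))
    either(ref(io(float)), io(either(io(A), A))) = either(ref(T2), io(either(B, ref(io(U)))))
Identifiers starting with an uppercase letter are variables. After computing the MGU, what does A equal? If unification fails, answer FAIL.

ref(io(tree(ref(int))))

Decompose either/2: tree(R) = tree(S),  tree(S) = tree(ref(T2)).
Decompose tree/1: R = S.
Bind R := S; no other remaining equation mentions R.
Decompose tree/1: S = ref(T2).
Bind S := ref(T2); no other remaining equation mentions S. Substituting into the earlier binding gives R := ref(T2).
Decompose either/2: io(ref(either(U, float))) = io(ref(either(tree(ref(int)), float))),  tree(E) = tree(either(unit, int)).
Decompose io/1: ref(either(U, float)) = ref(either(tree(ref(int)), float)).
Decompose ref/1: either(U, float) = either(tree(ref(int)), float).
Decompose either/2: U = tree(ref(int)),  float = float.
Bind U := tree(ref(int)); substituting into the one remaining equation that mentions U gives: either(ref(io(float)), io(either(io(A), A))) = either(ref(T2), io(either(B, ref(io(tree(ref(int))))))).
Delete trivial equation float = float.
Decompose tree/1: E = either(unit, int).
Bind E := either(unit, int); no other remaining equation mentions E.
Decompose either/2: ref(io(float)) = ref(T2),  io(either(io(A), A)) = io(either(B, ref(io(tree(ref(int)))))).
Decompose ref/1: io(float) = T2.
Bind T2 := io(float); no other remaining equation mentions T2. Substituting into the earlier bindings gives R := ref(io(float)), S := ref(io(float)).
Decompose io/1: either(io(A), A) = either(B, ref(io(tree(ref(int))))).
Decompose either/2: io(A) = B,  A = ref(io(tree(ref(int)))).
Bind B := io(A); no other remaining equation mentions B.
Bind A := ref(io(tree(ref(int)))). Substituting into the earlier binding gives B := io(ref(io(tree(ref(int))))).
MGU = { R -> ref(io(float)), S -> ref(io(float)), U -> tree(ref(int)), E -> either(unit, int), T2 -> io(float), B -> io(ref(io(tree(ref(int))))), A -> ref(io(tree(ref(int)))) }, so A -> ref(io(tree(ref(int)))).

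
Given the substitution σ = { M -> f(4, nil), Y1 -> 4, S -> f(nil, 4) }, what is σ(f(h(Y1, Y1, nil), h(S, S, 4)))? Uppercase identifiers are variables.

Replace each occurrence of Y1 with 4.
Replace each occurrence of S with f(nil, 4).
Result: f(h(4, 4, nil), h(f(nil, 4), f(nil, 4), 4)).

f(h(4, 4, nil), h(f(nil, 4), f(nil, 4), 4))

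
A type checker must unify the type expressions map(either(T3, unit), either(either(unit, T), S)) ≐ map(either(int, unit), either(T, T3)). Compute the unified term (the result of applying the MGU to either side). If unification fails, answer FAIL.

FAIL

Decompose map/2: either(T3, unit) ≐ either(int, unit),  either(either(unit, T), S) ≐ either(T, T3).
Decompose either/2: T3 ≐ int,  unit ≐ unit.
Bind T3 := int; substituting into the one remaining equation that mentions T3 gives: either(either(unit, T), S) ≐ either(T, int).
Delete trivial equation unit ≐ unit.
Decompose either/2: either(unit, T) ≐ T,  S ≐ int.
Occurs check fails: T occurs in either(unit, T); the equation T ≐ either(unit, T) has no finite solution.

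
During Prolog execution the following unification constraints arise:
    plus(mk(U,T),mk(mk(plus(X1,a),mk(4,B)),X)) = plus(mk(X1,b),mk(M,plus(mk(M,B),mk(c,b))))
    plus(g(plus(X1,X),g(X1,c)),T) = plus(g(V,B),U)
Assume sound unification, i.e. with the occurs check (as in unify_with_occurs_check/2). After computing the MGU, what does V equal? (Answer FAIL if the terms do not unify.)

plus(b,plus(mk(mk(plus(b,a),mk(4,g(b,c))),g(b,c)),mk(c,b)))

Decompose plus/2: mk(U,T) = mk(X1,b),  mk(mk(plus(X1,a),mk(4,B)),X) = mk(M,plus(mk(M,B),mk(c,b))).
Decompose mk/2: U = X1,  T = b.
Bind U := X1; substituting into the one remaining equation that mentions U gives: plus(g(plus(X1,X),g(X1,c)),T) = plus(g(V,B),X1).
Bind T := b; substituting into the one remaining equation that mentions T gives: plus(g(plus(X1,X),g(X1,c)),b) = plus(g(V,B),X1).
Decompose mk/2: mk(plus(X1,a),mk(4,B)) = M,  X = plus(mk(M,B),mk(c,b)).
Bind M := mk(plus(X1,a),mk(4,B)); substituting into the one remaining equation that mentions M gives: X = plus(mk(mk(plus(X1,a),mk(4,B)),B),mk(c,b)).
Bind X := plus(mk(mk(plus(X1,a),mk(4,B)),B),mk(c,b)); substituting into the remaining equation gives: plus(g(plus(X1,plus(mk(mk(plus(X1,a),mk(4,B)),B),mk(c,b))),g(X1,c)),b) = plus(g(V,B),X1).
Decompose plus/2: g(plus(X1,plus(mk(mk(plus(X1,a),mk(4,B)),B),mk(c,b))),g(X1,c)) = g(V,B),  b = X1.
Decompose g/2: plus(X1,plus(mk(mk(plus(X1,a),mk(4,B)),B),mk(c,b))) = V,  g(X1,c) = B.
Bind V := plus(X1,plus(mk(mk(plus(X1,a),mk(4,B)),B),mk(c,b))); no other remaining equation mentions V.
Bind B := g(X1,c); no other remaining equation mentions B. Substituting into the earlier bindings gives M := mk(plus(X1,a),mk(4,g(X1,c))), X := plus(mk(mk(plus(X1,a),mk(4,g(X1,c))),g(X1,c)),mk(c,b)), V := plus(X1,plus(mk(mk(plus(X1,a),mk(4,g(X1,c))),g(X1,c)),mk(c,b))).
Bind X1 := b. Substituting into the earlier bindings gives U := b, M := mk(plus(b,a),mk(4,g(b,c))), X := plus(mk(mk(plus(b,a),mk(4,g(b,c))),g(b,c)),mk(c,b)), V := plus(b,plus(mk(mk(plus(b,a),mk(4,g(b,c))),g(b,c)),mk(c,b))), B := g(b,c).
MGU = { U ↦ b, T ↦ b, M ↦ mk(plus(b,a),mk(4,g(b,c))), X ↦ plus(mk(mk(plus(b,a),mk(4,g(b,c))),g(b,c)),mk(c,b)), V ↦ plus(b,plus(mk(mk(plus(b,a),mk(4,g(b,c))),g(b,c)),mk(c,b))), B ↦ g(b,c), X1 ↦ b }, so V ↦ plus(b,plus(mk(mk(plus(b,a),mk(4,g(b,c))),g(b,c)),mk(c,b))).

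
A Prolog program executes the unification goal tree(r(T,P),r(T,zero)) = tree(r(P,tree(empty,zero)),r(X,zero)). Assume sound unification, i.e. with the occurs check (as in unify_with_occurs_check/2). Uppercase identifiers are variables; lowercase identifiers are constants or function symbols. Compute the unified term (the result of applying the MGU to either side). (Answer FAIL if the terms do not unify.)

Decompose tree/2: r(T,P) = r(P,tree(empty,zero)),  r(T,zero) = r(X,zero).
Decompose r/2: T = P,  P = tree(empty,zero).
Bind T := P; substituting into the one remaining equation that mentions T gives: r(P,zero) = r(X,zero).
Bind P := tree(empty,zero); substituting into the remaining equation gives: r(tree(empty,zero),zero) = r(X,zero). Substituting into the earlier binding gives T := tree(empty,zero).
Decompose r/2: tree(empty,zero) = X,  zero = zero.
Bind X := tree(empty,zero); no other remaining equation mentions X.
Delete trivial equation zero = zero.
Applying the MGU to either side gives tree(r(tree(empty,zero),tree(empty,zero)),r(tree(empty,zero),zero)).

tree(r(tree(empty,zero),tree(empty,zero)),r(tree(empty,zero),zero))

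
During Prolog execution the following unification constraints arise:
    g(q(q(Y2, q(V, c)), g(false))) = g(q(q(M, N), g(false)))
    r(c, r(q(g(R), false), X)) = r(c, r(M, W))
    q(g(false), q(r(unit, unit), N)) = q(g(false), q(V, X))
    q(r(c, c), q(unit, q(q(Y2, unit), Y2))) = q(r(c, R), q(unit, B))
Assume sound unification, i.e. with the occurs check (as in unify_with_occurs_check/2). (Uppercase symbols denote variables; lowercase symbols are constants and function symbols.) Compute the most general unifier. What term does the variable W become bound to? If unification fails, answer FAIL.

Decompose g/1: q(q(Y2, q(V, c)), g(false)) = q(q(M, N), g(false)).
Decompose q/2: q(Y2, q(V, c)) = q(M, N),  g(false) = g(false).
Decompose q/2: Y2 = M,  q(V, c) = N.
Bind Y2 := M; substituting into the one remaining equation that mentions Y2 gives: q(r(c, c), q(unit, q(q(M, unit), M))) = q(r(c, R), q(unit, B)).
Bind N := q(V, c); substituting into the one remaining equation that mentions N gives: q(g(false), q(r(unit, unit), q(V, c))) = q(g(false), q(V, X)).
Delete trivial equation g(false) = g(false).
Decompose r/2: c = c,  r(q(g(R), false), X) = r(M, W).
Delete trivial equation c = c.
Decompose r/2: q(g(R), false) = M,  X = W.
Bind M := q(g(R), false); substituting into the one remaining equation that mentions M gives: q(r(c, c), q(unit, q(q(q(g(R), false), unit), q(g(R), false)))) = q(r(c, R), q(unit, B)). Substituting into the earlier binding gives Y2 := q(g(R), false).
Bind X := W; substituting into the one remaining equation that mentions X gives: q(g(false), q(r(unit, unit), q(V, c))) = q(g(false), q(V, W)).
Decompose q/2: g(false) = g(false),  q(r(unit, unit), q(V, c)) = q(V, W).
Delete trivial equation g(false) = g(false).
Decompose q/2: r(unit, unit) = V,  q(V, c) = W.
Bind V := r(unit, unit); substituting into the one remaining equation that mentions V gives: q(r(unit, unit), c) = W. Substituting into the earlier binding gives N := q(r(unit, unit), c).
Bind W := q(r(unit, unit), c); no other remaining equation mentions W. Substituting into the earlier binding gives X := q(r(unit, unit), c).
Decompose q/2: r(c, c) = r(c, R),  q(unit, q(q(q(g(R), false), unit), q(g(R), false))) = q(unit, B).
Decompose r/2: c = c,  c = R.
Delete trivial equation c = c.
Bind R := c; substituting into the remaining equation gives: q(unit, q(q(q(g(c), false), unit), q(g(c), false))) = q(unit, B). Substituting into the earlier bindings gives Y2 := q(g(c), false), M := q(g(c), false).
Decompose q/2: unit = unit,  q(q(q(g(c), false), unit), q(g(c), false)) = B.
Delete trivial equation unit = unit.
Bind B := q(q(q(g(c), false), unit), q(g(c), false)).
MGU = { Y2 = q(g(c), false), N = q(r(unit, unit), c), M = q(g(c), false), X = q(r(unit, unit), c), V = r(unit, unit), W = q(r(unit, unit), c), R = c, B = q(q(q(g(c), false), unit), q(g(c), false)) }, so W = q(r(unit, unit), c).

q(r(unit, unit), c)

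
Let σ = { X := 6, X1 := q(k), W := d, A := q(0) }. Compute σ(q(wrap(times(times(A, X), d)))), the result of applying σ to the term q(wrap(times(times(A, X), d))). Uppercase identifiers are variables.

Replace each occurrence of X with 6.
Replace each occurrence of A with q(0).
Result: q(wrap(times(times(q(0), 6), d))).

q(wrap(times(times(q(0), 6), d)))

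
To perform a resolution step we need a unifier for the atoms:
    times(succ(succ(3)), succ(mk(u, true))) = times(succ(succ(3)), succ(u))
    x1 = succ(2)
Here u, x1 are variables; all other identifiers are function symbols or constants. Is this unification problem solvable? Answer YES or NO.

Decompose times/2: succ(succ(3)) = succ(succ(3)),  succ(mk(u, true)) = succ(u).
Delete trivial equation succ(succ(3)) = succ(succ(3)).
Decompose succ/1: mk(u, true) = u.
Occurs check fails: u occurs in mk(u, true); the equation u = mk(u, true) has no finite solution.

NO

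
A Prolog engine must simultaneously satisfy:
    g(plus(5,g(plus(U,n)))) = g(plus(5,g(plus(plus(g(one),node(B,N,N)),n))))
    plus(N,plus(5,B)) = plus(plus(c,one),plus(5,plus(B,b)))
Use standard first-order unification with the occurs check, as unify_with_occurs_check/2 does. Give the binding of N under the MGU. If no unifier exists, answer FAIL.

FAIL

Decompose g/1: plus(5,g(plus(U,n))) = plus(5,g(plus(plus(g(one),node(B,N,N)),n))).
Decompose plus/2: 5 = 5,  g(plus(U,n)) = g(plus(plus(g(one),node(B,N,N)),n)).
Delete trivial equation 5 = 5.
Decompose g/1: plus(U,n) = plus(plus(g(one),node(B,N,N)),n).
Decompose plus/2: U = plus(g(one),node(B,N,N)),  n = n.
Bind U := plus(g(one),node(B,N,N)); no other remaining equation mentions U.
Delete trivial equation n = n.
Decompose plus/2: N = plus(c,one),  plus(5,B) = plus(5,plus(B,b)).
Bind N := plus(c,one); no other remaining equation mentions N. Substituting into the earlier binding gives U := plus(g(one),node(B,plus(c,one),plus(c,one))).
Decompose plus/2: 5 = 5,  B = plus(B,b).
Delete trivial equation 5 = 5.
Occurs check fails: B occurs in plus(B,b); the equation B = plus(B,b) has no finite solution.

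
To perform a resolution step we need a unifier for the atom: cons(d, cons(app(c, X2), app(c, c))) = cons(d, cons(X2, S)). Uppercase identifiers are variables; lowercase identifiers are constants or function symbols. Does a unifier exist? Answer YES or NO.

Decompose cons/2: d = d,  cons(app(c, X2), app(c, c)) = cons(X2, S).
Delete trivial equation d = d.
Decompose cons/2: app(c, X2) = X2,  app(c, c) = S.
Occurs check fails: X2 occurs in app(c, X2); the equation X2 = app(c, X2) has no finite solution.

NO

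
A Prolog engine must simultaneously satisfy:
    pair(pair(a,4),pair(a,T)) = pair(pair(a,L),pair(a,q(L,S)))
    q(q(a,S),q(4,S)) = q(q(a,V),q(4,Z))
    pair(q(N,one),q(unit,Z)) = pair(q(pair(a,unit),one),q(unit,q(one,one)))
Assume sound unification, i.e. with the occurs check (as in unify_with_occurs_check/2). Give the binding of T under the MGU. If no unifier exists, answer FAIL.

Decompose pair/2: pair(a,4) = pair(a,L),  pair(a,T) = pair(a,q(L,S)).
Decompose pair/2: a = a,  4 = L.
Delete trivial equation a = a.
Bind L := 4; substituting into the one remaining equation that mentions L gives: pair(a,T) = pair(a,q(4,S)).
Decompose pair/2: a = a,  T = q(4,S).
Delete trivial equation a = a.
Bind T := q(4,S); no other remaining equation mentions T.
Decompose q/2: q(a,S) = q(a,V),  q(4,S) = q(4,Z).
Decompose q/2: a = a,  S = V.
Delete trivial equation a = a.
Bind S := V; substituting into the one remaining equation that mentions S gives: q(4,V) = q(4,Z). Substituting into the earlier binding gives T := q(4,V).
Decompose q/2: 4 = 4,  V = Z.
Delete trivial equation 4 = 4.
Bind V := Z; no other remaining equation mentions V. Substituting into the earlier bindings gives T := q(4,Z), S := Z.
Decompose pair/2: q(N,one) = q(pair(a,unit),one),  q(unit,Z) = q(unit,q(one,one)).
Decompose q/2: N = pair(a,unit),  one = one.
Bind N := pair(a,unit); no other remaining equation mentions N.
Delete trivial equation one = one.
Decompose q/2: unit = unit,  Z = q(one,one).
Delete trivial equation unit = unit.
Bind Z := q(one,one). Substituting into the earlier bindings gives T := q(4,q(one,one)), S := q(one,one), V := q(one,one).
MGU = { L ↦ 4, T ↦ q(4,q(one,one)), S ↦ q(one,one), V ↦ q(one,one), N ↦ pair(a,unit), Z ↦ q(one,one) }, so T ↦ q(4,q(one,one)).

q(4,q(one,one))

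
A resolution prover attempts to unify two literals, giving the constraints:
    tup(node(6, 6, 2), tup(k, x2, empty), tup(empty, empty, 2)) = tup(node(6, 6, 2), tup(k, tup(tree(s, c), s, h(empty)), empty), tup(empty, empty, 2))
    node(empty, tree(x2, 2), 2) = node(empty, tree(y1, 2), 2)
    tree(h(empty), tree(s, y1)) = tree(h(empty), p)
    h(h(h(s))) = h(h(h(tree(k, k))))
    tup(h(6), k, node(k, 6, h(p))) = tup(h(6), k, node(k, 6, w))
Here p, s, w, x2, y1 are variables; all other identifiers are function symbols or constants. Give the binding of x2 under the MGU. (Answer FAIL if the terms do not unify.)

tup(tree(tree(k, k), c), tree(k, k), h(empty))

Decompose tup/3: node(6, 6, 2) = node(6, 6, 2),  tup(k, x2, empty) = tup(k, tup(tree(s, c), s, h(empty)), empty),  tup(empty, empty, 2) = tup(empty, empty, 2).
Delete trivial equation node(6, 6, 2) = node(6, 6, 2).
Decompose tup/3: k = k,  x2 = tup(tree(s, c), s, h(empty)),  empty = empty.
Delete trivial equation k = k.
Bind x2 := tup(tree(s, c), s, h(empty)); substituting into the one remaining equation that mentions x2 gives: node(empty, tree(tup(tree(s, c), s, h(empty)), 2), 2) = node(empty, tree(y1, 2), 2).
Delete trivial equation empty = empty.
Delete trivial equation tup(empty, empty, 2) = tup(empty, empty, 2).
Decompose node/3: empty = empty,  tree(tup(tree(s, c), s, h(empty)), 2) = tree(y1, 2),  2 = 2.
Delete trivial equation empty = empty.
Decompose tree/2: tup(tree(s, c), s, h(empty)) = y1,  2 = 2.
Bind y1 := tup(tree(s, c), s, h(empty)); substituting into the one remaining equation that mentions y1 gives: tree(h(empty), tree(s, tup(tree(s, c), s, h(empty)))) = tree(h(empty), p).
Delete trivial equation 2 = 2.
Delete trivial equation 2 = 2.
Decompose tree/2: h(empty) = h(empty),  tree(s, tup(tree(s, c), s, h(empty))) = p.
Delete trivial equation h(empty) = h(empty).
Bind p := tree(s, tup(tree(s, c), s, h(empty))); substituting into the one remaining equation that mentions p gives: tup(h(6), k, node(k, 6, h(tree(s, tup(tree(s, c), s, h(empty)))))) = tup(h(6), k, node(k, 6, w)).
Decompose h/1: h(h(s)) = h(h(tree(k, k))).
Decompose h/1: h(s) = h(tree(k, k)).
Decompose h/1: s = tree(k, k).
Bind s := tree(k, k); substituting into the remaining equation gives: tup(h(6), k, node(k, 6, h(tree(tree(k, k), tup(tree(tree(k, k), c), tree(k, k), h(empty)))))) = tup(h(6), k, node(k, 6, w)). Substituting into the earlier bindings gives x2 := tup(tree(tree(k, k), c), tree(k, k), h(empty)), y1 := tup(tree(tree(k, k), c), tree(k, k), h(empty)), p := tree(tree(k, k), tup(tree(tree(k, k), c), tree(k, k), h(empty))).
Decompose tup/3: h(6) = h(6),  k = k,  node(k, 6, h(tree(tree(k, k), tup(tree(tree(k, k), c), tree(k, k), h(empty))))) = node(k, 6, w).
Delete trivial equation h(6) = h(6).
Delete trivial equation k = k.
Decompose node/3: k = k,  6 = 6,  h(tree(tree(k, k), tup(tree(tree(k, k), c), tree(k, k), h(empty)))) = w.
Delete trivial equation k = k.
Delete trivial equation 6 = 6.
Bind w := h(tree(tree(k, k), tup(tree(tree(k, k), c), tree(k, k), h(empty)))).
MGU = { x2 := tup(tree(tree(k, k), c), tree(k, k), h(empty)), y1 := tup(tree(tree(k, k), c), tree(k, k), h(empty)), p := tree(tree(k, k), tup(tree(tree(k, k), c), tree(k, k), h(empty))), s := tree(k, k), w := h(tree(tree(k, k), tup(tree(tree(k, k), c), tree(k, k), h(empty)))) }, so x2 := tup(tree(tree(k, k), c), tree(k, k), h(empty)).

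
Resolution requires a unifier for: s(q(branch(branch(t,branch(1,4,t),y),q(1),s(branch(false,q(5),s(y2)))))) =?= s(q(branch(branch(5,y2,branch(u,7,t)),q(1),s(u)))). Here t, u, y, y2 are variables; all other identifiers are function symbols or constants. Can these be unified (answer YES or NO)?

YES

Decompose s/1: q(branch(branch(t,branch(1,4,t),y),q(1),s(branch(false,q(5),s(y2))))) =?= q(branch(branch(5,y2,branch(u,7,t)),q(1),s(u))).
Decompose q/1: branch(branch(t,branch(1,4,t),y),q(1),s(branch(false,q(5),s(y2)))) =?= branch(branch(5,y2,branch(u,7,t)),q(1),s(u)).
Decompose branch/3: branch(t,branch(1,4,t),y) =?= branch(5,y2,branch(u,7,t)),  q(1) =?= q(1),  s(branch(false,q(5),s(y2))) =?= s(u).
Decompose branch/3: t =?= 5,  branch(1,4,t) =?= y2,  y =?= branch(u,7,t).
Bind t := 5; substituting into the 2 remaining equations that mention t gives: branch(1,4,5) =?= y2,  y =?= branch(u,7,5).
Bind y2 := branch(1,4,5); substituting into the one remaining equation that mentions y2 gives: s(branch(false,q(5),s(branch(1,4,5)))) =?= s(u).
Bind y := branch(u,7,5); no other remaining equation mentions y.
Delete trivial equation q(1) =?= q(1).
Decompose s/1: branch(false,q(5),s(branch(1,4,5))) =?= u.
Bind u := branch(false,q(5),s(branch(1,4,5))). Substituting into the earlier binding gives y := branch(branch(false,q(5),s(branch(1,4,5))),7,5).
No equations remain and no clash or occurs-check failure arose, so a unifier exists.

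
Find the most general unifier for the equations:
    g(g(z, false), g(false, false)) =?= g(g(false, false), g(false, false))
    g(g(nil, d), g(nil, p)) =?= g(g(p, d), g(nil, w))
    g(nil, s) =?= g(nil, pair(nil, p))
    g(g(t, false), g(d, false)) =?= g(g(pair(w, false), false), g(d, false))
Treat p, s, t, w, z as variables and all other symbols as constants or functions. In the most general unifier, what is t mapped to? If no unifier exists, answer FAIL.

Decompose g/2: g(z, false) =?= g(false, false),  g(false, false) =?= g(false, false).
Decompose g/2: z =?= false,  false =?= false.
Bind z := false; no other remaining equation mentions z.
Delete trivial equation false =?= false.
Delete trivial equation g(false, false) =?= g(false, false).
Decompose g/2: g(nil, d) =?= g(p, d),  g(nil, p) =?= g(nil, w).
Decompose g/2: nil =?= p,  d =?= d.
Bind p := nil; substituting into the 2 remaining equations that mention p gives: g(nil, nil) =?= g(nil, w),  g(nil, s) =?= g(nil, pair(nil, nil)).
Delete trivial equation d =?= d.
Decompose g/2: nil =?= nil,  nil =?= w.
Delete trivial equation nil =?= nil.
Bind w := nil; substituting into the one remaining equation that mentions w gives: g(g(t, false), g(d, false)) =?= g(g(pair(nil, false), false), g(d, false)).
Decompose g/2: nil =?= nil,  s =?= pair(nil, nil).
Delete trivial equation nil =?= nil.
Bind s := pair(nil, nil); no other remaining equation mentions s.
Decompose g/2: g(t, false) =?= g(pair(nil, false), false),  g(d, false) =?= g(d, false).
Decompose g/2: t =?= pair(nil, false),  false =?= false.
Bind t := pair(nil, false); no other remaining equation mentions t.
Delete trivial equation false =?= false.
Delete trivial equation g(d, false) =?= g(d, false).
MGU = { z := false, p := nil, w := nil, s := pair(nil, nil), t := pair(nil, false) }, so t := pair(nil, false).

pair(nil, false)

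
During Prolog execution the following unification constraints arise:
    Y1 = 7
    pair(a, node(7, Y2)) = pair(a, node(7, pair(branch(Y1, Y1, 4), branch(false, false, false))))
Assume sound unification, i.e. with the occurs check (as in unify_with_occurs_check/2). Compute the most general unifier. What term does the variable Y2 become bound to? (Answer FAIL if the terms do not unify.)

Bind Y1 := 7; substituting into the remaining equation gives: pair(a, node(7, Y2)) = pair(a, node(7, pair(branch(7, 7, 4), branch(false, false, false)))).
Decompose pair/2: a = a,  node(7, Y2) = node(7, pair(branch(7, 7, 4), branch(false, false, false))).
Delete trivial equation a = a.
Decompose node/2: 7 = 7,  Y2 = pair(branch(7, 7, 4), branch(false, false, false)).
Delete trivial equation 7 = 7.
Bind Y2 := pair(branch(7, 7, 4), branch(false, false, false)).
MGU = { Y1 = 7, Y2 = pair(branch(7, 7, 4), branch(false, false, false)) }, so Y2 = pair(branch(7, 7, 4), branch(false, false, false)).

pair(branch(7, 7, 4), branch(false, false, false))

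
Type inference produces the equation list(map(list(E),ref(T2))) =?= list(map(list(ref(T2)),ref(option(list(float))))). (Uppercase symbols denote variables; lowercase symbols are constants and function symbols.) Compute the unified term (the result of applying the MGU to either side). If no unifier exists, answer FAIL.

Decompose list/1: map(list(E),ref(T2)) =?= map(list(ref(T2)),ref(option(list(float)))).
Decompose map/2: list(E) =?= list(ref(T2)),  ref(T2) =?= ref(option(list(float))).
Decompose list/1: E =?= ref(T2).
Bind E := ref(T2); no other remaining equation mentions E.
Decompose ref/1: T2 =?= option(list(float)).
Bind T2 := option(list(float)). Substituting into the earlier binding gives E := ref(option(list(float))).
Applying the MGU to either side gives list(map(list(ref(option(list(float)))),ref(option(list(float))))).

list(map(list(ref(option(list(float)))),ref(option(list(float)))))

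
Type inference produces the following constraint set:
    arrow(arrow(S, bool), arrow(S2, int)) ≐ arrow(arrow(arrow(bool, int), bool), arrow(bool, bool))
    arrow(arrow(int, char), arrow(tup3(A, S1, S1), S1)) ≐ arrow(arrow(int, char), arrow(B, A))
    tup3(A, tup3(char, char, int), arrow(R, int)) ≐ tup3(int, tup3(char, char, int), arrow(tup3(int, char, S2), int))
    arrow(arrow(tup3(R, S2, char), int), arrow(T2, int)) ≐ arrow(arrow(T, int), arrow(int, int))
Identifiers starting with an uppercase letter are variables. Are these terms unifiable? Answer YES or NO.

Decompose arrow/2: arrow(S, bool) ≐ arrow(arrow(bool, int), bool),  arrow(S2, int) ≐ arrow(bool, bool).
Decompose arrow/2: S ≐ arrow(bool, int),  bool ≐ bool.
Bind S := arrow(bool, int); no other remaining equation mentions S.
Delete trivial equation bool ≐ bool.
Decompose arrow/2: S2 ≐ bool,  int ≐ bool.
Bind S2 := bool; substituting into the 2 remaining equations that mention S2 gives: tup3(A, tup3(char, char, int), arrow(R, int)) ≐ tup3(int, tup3(char, char, int), arrow(tup3(int, char, bool), int)),  arrow(arrow(tup3(R, bool, char), int), arrow(T2, int)) ≐ arrow(arrow(T, int), arrow(int, int)).
Clash: constants int and bool differ; no unifier exists.

NO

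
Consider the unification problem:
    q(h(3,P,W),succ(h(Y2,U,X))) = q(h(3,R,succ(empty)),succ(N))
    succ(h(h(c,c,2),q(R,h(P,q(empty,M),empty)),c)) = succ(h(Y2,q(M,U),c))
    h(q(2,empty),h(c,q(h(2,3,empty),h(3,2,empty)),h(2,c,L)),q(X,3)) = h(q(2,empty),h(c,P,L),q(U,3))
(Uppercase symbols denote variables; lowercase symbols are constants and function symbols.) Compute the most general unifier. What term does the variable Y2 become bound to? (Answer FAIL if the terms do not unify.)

Decompose q/2: h(3,P,W) = h(3,R,succ(empty)),  succ(h(Y2,U,X)) = succ(N).
Decompose h/3: 3 = 3,  P = R,  W = succ(empty).
Delete trivial equation 3 = 3.
Bind P := R; substituting into the 2 remaining equations that mention P gives: succ(h(h(c,c,2),q(R,h(R,q(empty,M),empty)),c)) = succ(h(Y2,q(M,U),c)),  h(q(2,empty),h(c,q(h(2,3,empty),h(3,2,empty)),h(2,c,L)),q(X,3)) = h(q(2,empty),h(c,R,L),q(U,3)).
Bind W := succ(empty); no other remaining equation mentions W.
Decompose succ/1: h(Y2,U,X) = N.
Bind N := h(Y2,U,X); no other remaining equation mentions N.
Decompose succ/1: h(h(c,c,2),q(R,h(R,q(empty,M),empty)),c) = h(Y2,q(M,U),c).
Decompose h/3: h(c,c,2) = Y2,  q(R,h(R,q(empty,M),empty)) = q(M,U),  c = c.
Bind Y2 := h(c,c,2); no other remaining equation mentions Y2. Substituting into the earlier binding gives N := h(h(c,c,2),U,X).
Decompose q/2: R = M,  h(R,q(empty,M),empty) = U.
Bind R := M; substituting into the 2 remaining equations that mention R gives: h(M,q(empty,M),empty) = U,  h(q(2,empty),h(c,q(h(2,3,empty),h(3,2,empty)),h(2,c,L)),q(X,3)) = h(q(2,empty),h(c,M,L),q(U,3)). Substituting into the earlier binding gives P := M.
Bind U := h(M,q(empty,M),empty); substituting into the one remaining equation that mentions U gives: h(q(2,empty),h(c,q(h(2,3,empty),h(3,2,empty)),h(2,c,L)),q(X,3)) = h(q(2,empty),h(c,M,L),q(h(M,q(empty,M),empty),3)). Substituting into the earlier binding gives N := h(h(c,c,2),h(M,q(empty,M),empty),X).
Delete trivial equation c = c.
Decompose h/3: q(2,empty) = q(2,empty),  h(c,q(h(2,3,empty),h(3,2,empty)),h(2,c,L)) = h(c,M,L),  q(X,3) = q(h(M,q(empty,M),empty),3).
Delete trivial equation q(2,empty) = q(2,empty).
Decompose h/3: c = c,  q(h(2,3,empty),h(3,2,empty)) = M,  h(2,c,L) = L.
Delete trivial equation c = c.
Bind M := q(h(2,3,empty),h(3,2,empty)); substituting into the one remaining equation that mentions M gives: q(X,3) = q(h(q(h(2,3,empty),h(3,2,empty)),q(empty,q(h(2,3,empty),h(3,2,empty))),empty),3). Substituting into the earlier bindings gives P := q(h(2,3,empty),h(3,2,empty)), N := h(h(c,c,2),h(q(h(2,3,empty),h(3,2,empty)),q(empty,q(h(2,3,empty),h(3,2,empty))),empty),X), R := q(h(2,3,empty),h(3,2,empty)), U := h(q(h(2,3,empty),h(3,2,empty)),q(empty,q(h(2,3,empty),h(3,2,empty))),empty).
Occurs check fails: L occurs in h(2,c,L); the equation L = h(2,c,L) has no finite solution.

FAIL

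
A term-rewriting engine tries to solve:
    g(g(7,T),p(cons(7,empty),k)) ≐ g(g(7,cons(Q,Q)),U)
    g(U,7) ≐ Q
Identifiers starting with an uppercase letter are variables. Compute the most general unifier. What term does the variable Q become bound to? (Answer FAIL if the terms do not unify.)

g(p(cons(7,empty),k),7)

Decompose g/2: g(7,T) ≐ g(7,cons(Q,Q)),  p(cons(7,empty),k) ≐ U.
Decompose g/2: 7 ≐ 7,  T ≐ cons(Q,Q).
Delete trivial equation 7 ≐ 7.
Bind T := cons(Q,Q); no other remaining equation mentions T.
Bind U := p(cons(7,empty),k); substituting into the remaining equation gives: g(p(cons(7,empty),k),7) ≐ Q.
Bind Q := g(p(cons(7,empty),k),7). Substituting into the earlier binding gives T := cons(g(p(cons(7,empty),k),7),g(p(cons(7,empty),k),7)).
MGU = { T := cons(g(p(cons(7,empty),k),7),g(p(cons(7,empty),k),7)), U := p(cons(7,empty),k), Q := g(p(cons(7,empty),k),7) }, so Q := g(p(cons(7,empty),k),7).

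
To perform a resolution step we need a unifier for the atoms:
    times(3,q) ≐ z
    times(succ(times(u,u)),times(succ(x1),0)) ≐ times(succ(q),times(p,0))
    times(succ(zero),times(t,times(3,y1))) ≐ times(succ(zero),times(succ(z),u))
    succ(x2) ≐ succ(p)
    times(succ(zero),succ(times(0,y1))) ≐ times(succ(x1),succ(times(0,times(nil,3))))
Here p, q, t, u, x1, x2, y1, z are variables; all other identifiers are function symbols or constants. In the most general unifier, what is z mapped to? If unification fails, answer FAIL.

Bind z := times(3,q); substituting into the one remaining equation that mentions z gives: times(succ(zero),times(t,times(3,y1))) ≐ times(succ(zero),times(succ(times(3,q)),u)).
Decompose times/2: succ(times(u,u)) ≐ succ(q),  times(succ(x1),0) ≐ times(p,0).
Decompose succ/1: times(u,u) ≐ q.
Bind q := times(u,u); substituting into the one remaining equation that mentions q gives: times(succ(zero),times(t,times(3,y1))) ≐ times(succ(zero),times(succ(times(3,times(u,u))),u)). Substituting into the earlier binding gives z := times(3,times(u,u)).
Decompose times/2: succ(x1) ≐ p,  0 ≐ 0.
Bind p := succ(x1); substituting into the one remaining equation that mentions p gives: succ(x2) ≐ succ(succ(x1)).
Delete trivial equation 0 ≐ 0.
Decompose times/2: succ(zero) ≐ succ(zero),  times(t,times(3,y1)) ≐ times(succ(times(3,times(u,u))),u).
Delete trivial equation succ(zero) ≐ succ(zero).
Decompose times/2: t ≐ succ(times(3,times(u,u))),  times(3,y1) ≐ u.
Bind t := succ(times(3,times(u,u))); no other remaining equation mentions t.
Bind u := times(3,y1); no other remaining equation mentions u. Substituting into the earlier bindings gives z := times(3,times(times(3,y1),times(3,y1))), q := times(times(3,y1),times(3,y1)), t := succ(times(3,times(times(3,y1),times(3,y1)))).
Decompose succ/1: x2 ≐ succ(x1).
Bind x2 := succ(x1); no other remaining equation mentions x2.
Decompose times/2: succ(zero) ≐ succ(x1),  succ(times(0,y1)) ≐ succ(times(0,times(nil,3))).
Decompose succ/1: zero ≐ x1.
Bind x1 := zero; no other remaining equation mentions x1. Substituting into the earlier bindings gives p := succ(zero), x2 := succ(zero).
Decompose succ/1: times(0,y1) ≐ times(0,times(nil,3)).
Decompose times/2: 0 ≐ 0,  y1 ≐ times(nil,3).
Delete trivial equation 0 ≐ 0.
Bind y1 := times(nil,3). Substituting into the earlier bindings gives z := times(3,times(times(3,times(nil,3)),times(3,times(nil,3)))), q := times(times(3,times(nil,3)),times(3,times(nil,3))), t := succ(times(3,times(times(3,times(nil,3)),times(3,times(nil,3))))), u := times(3,times(nil,3)).
MGU = { z ↦ times(3,times(times(3,times(nil,3)),times(3,times(nil,3)))), q ↦ times(times(3,times(nil,3)),times(3,times(nil,3))), p ↦ succ(zero), t ↦ succ(times(3,times(times(3,times(nil,3)),times(3,times(nil,3))))), u ↦ times(3,times(nil,3)), x2 ↦ succ(zero), x1 ↦ zero, y1 ↦ times(nil,3) }, so z ↦ times(3,times(times(3,times(nil,3)),times(3,times(nil,3)))).

times(3,times(times(3,times(nil,3)),times(3,times(nil,3))))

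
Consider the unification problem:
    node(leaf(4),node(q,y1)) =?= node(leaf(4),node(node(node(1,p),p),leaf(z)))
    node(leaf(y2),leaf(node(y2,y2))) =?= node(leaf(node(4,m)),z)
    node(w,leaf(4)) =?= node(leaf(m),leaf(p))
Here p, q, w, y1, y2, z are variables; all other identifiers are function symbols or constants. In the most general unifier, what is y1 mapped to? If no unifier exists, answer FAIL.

leaf(leaf(node(node(4,m),node(4,m))))

Decompose node/2: leaf(4) =?= leaf(4),  node(q,y1) =?= node(node(node(1,p),p),leaf(z)).
Delete trivial equation leaf(4) =?= leaf(4).
Decompose node/2: q =?= node(node(1,p),p),  y1 =?= leaf(z).
Bind q := node(node(1,p),p); no other remaining equation mentions q.
Bind y1 := leaf(z); no other remaining equation mentions y1.
Decompose node/2: leaf(y2) =?= leaf(node(4,m)),  leaf(node(y2,y2)) =?= z.
Decompose leaf/1: y2 =?= node(4,m).
Bind y2 := node(4,m); substituting into the one remaining equation that mentions y2 gives: leaf(node(node(4,m),node(4,m))) =?= z.
Bind z := leaf(node(node(4,m),node(4,m))); no other remaining equation mentions z. Substituting into the earlier binding gives y1 := leaf(leaf(node(node(4,m),node(4,m)))).
Decompose node/2: w =?= leaf(m),  leaf(4) =?= leaf(p).
Bind w := leaf(m); no other remaining equation mentions w.
Decompose leaf/1: 4 =?= p.
Bind p := 4. Substituting into the earlier binding gives q := node(node(1,4),4).
MGU = { q ↦ node(node(1,4),4), y1 ↦ leaf(leaf(node(node(4,m),node(4,m)))), y2 ↦ node(4,m), z ↦ leaf(node(node(4,m),node(4,m))), w ↦ leaf(m), p ↦ 4 }, so y1 ↦ leaf(leaf(node(node(4,m),node(4,m)))).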